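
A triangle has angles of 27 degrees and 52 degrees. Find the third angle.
Sum of angles in a triangle = 180 degrees
Third angle = 180 - 27 - 52
Third angle = 101 degrees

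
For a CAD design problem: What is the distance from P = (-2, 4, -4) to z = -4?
d = |0(-2) + 0(4) + 1(-4) - (-4)| / √(0² + 0² + 1²) = 0/√1 = 0.0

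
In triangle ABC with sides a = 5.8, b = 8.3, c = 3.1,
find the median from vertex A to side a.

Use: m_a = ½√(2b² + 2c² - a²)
m_a = ½√(2·8.3² + 2·3.1² - 5.8²)
m_a = ½√(137.78 + 19.22 - 33.64) = ½√123.36 = 5.553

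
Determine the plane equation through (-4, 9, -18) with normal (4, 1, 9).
d = n·P = (4)(-4) + (1)(9) + (9)(-18) = -169
Plane: 4x + y + 9z = -169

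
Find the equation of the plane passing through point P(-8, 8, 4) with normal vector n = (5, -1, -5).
d = n·P = (5)(-8) + (-1)(8) + (-5)(4) = -68
Plane: 5x - y - 5z = -68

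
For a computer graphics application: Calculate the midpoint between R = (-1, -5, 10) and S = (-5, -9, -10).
Midpoint = ((-1-5)/2, (-5-9)/2, (10-10)/2) = (-3, -7, 0)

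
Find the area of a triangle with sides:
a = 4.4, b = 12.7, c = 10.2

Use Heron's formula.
s = (a+b+c)/2 = (4.4+12.7+10.2)/2 = 13.65
A = √(s(s-a)(s-b)(s-c)) = √(13.65·9.25·0.95·3.45)
A = √413.825 = 20.34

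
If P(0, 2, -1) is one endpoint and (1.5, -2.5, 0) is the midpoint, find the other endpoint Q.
Q = (2×1.5 - 0, 2×(-2.5) - 2, 2×0 - (-1)) = (3, -7, 1)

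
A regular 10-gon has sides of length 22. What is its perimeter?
Perimeter = number of sides * side length
Perimeter = 10 * 22
Perimeter = 220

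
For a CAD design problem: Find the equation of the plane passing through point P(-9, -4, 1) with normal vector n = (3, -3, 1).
d = n·P = (3)(-9) + (-3)(-4) + (1)(1) = -14
Plane: 3x - 3y + z = -14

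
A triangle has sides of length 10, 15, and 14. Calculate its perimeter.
Perimeter = sum of all sides
Perimeter = 10 + 15 + 14
Perimeter = 39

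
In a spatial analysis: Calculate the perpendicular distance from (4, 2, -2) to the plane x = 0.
d = |1(4) + 0(2) + 0(-2) - (0)| / √(1² + 0² + 0²) = 4/√1 = 4.0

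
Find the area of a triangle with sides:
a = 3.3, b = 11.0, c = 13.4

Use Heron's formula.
s = (a+b+c)/2 = (3.3+11.0+13.4)/2 = 13.85
A = √(s(s-a)(s-b)(s-c)) = √(13.85·10.55·2.85·0.45)
A = √187.396 = 13.69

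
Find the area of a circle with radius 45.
Area = pi * r²
Area = pi * 45²
Area = pi * 2025
Area = 6361.73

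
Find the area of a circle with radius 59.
Area = pi * r²
Area = pi * 59²
Area = pi * 3481
Area = 10935.88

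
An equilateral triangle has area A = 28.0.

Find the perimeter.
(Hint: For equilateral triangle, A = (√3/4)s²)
A = (√3/4)s²  →  s² = 4A/√3 = 4·28.0/√3 = 64.6632
s = 8.04135
Perimeter = 3s = 24.12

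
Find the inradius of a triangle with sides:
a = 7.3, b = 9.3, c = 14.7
s = (a+b+c)/2 = (7.3+9.3+14.7)/2 = 15.65
Area = √(s(s-a)(s-b)(s-c)) = √(15.65·8.35·6.35·0.95) = 28.0769
r = Area/s = 28.0769/15.65 = 1.794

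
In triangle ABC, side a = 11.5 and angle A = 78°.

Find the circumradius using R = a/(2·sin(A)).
R = a/(2·sin(A)) = 11.5/(2·sin(78°))
R = 11.5/(2·0.978148) = 11.5/1.956295 = 5.878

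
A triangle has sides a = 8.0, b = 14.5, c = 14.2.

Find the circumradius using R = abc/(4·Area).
s = (a+b+c)/2 = 18.35
Area = √(s(s-a)(s-b)(s-c)) = √(18.35·10.35·3.85·4.15) = 55.0862
R = abc/(4·Area) = (8.0·14.5·14.2)/(4·55.0862) = 1647.2/220.3448 = 7.476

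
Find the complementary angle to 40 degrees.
Complementary angles sum to 90 degrees.
Other angle = 90 - 40
Other angle = 50 degrees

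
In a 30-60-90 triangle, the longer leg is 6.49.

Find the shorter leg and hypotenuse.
In a 30-60-90 triangle, sides are in ratio 1 : √3 : 2.
Long leg = short leg·√3  →  short leg = 6.49/√3 = 3.747
Hypotenuse = 2·(short leg) = 2·6.49/√3 = 7.494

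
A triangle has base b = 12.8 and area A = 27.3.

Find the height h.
A = ½bh  →  h = 2A/b
h = 2·27.3/12.8 = 4.266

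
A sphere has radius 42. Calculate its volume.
Volume = (4/3) * pi * r³
Volume = (4/3) * pi * 42³
Volume = (4/3) * pi * 74088
Volume = 310339.09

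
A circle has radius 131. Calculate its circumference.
Circumference = 2 * pi * r
Circumference = 2 * pi * 131
Circumference = 823.10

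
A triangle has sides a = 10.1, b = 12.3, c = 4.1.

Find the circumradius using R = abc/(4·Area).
s = (a+b+c)/2 = 13.25
Area = √(s(s-a)(s-b)(s-c)) = √(13.25·3.15·0.95·9.15) = 19.0474
R = abc/(4·Area) = (10.1·12.3·4.1)/(4·19.0474) = 509.343/76.1896 = 6.685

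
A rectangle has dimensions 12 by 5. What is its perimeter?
Perimeter = 2 * (length + width)
Perimeter = 2 * (12 + 5)
Perimeter = 2 * 17
Perimeter = 34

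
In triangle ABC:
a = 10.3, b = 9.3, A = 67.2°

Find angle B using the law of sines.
sin(B)/b = sin(A)/a
sin(B) = b·sin(A)/a = 9.3·sin(67.2°)/10.3 = 0.832362
B = arcsin(0.832362) = 56.34°  (b ≤ a, so B ≤ A and the acute solution is unique)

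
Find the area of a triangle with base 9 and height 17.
Area = (1/2) * base * height
Area = (1/2) * 9 * 17
Area = 76.50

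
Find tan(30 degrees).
tan(30 degrees) = sqrt(3)/3
Decimal approximation: 0.5774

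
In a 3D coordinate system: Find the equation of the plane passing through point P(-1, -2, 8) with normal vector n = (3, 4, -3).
d = n·P = (3)(-1) + (4)(-2) + (-3)(8) = -35
Plane: 3x + 4y - 3z = -35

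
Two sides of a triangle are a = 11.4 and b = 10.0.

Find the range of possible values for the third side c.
By the triangle inequality: |a - b| < c < a + b
|11.4 - 10.0| < c < 11.4 + 10.0
1.4 < c < 21.4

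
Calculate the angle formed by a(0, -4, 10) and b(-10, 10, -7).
a·b = -110, |a|² = 116, |b|² = 249
cos θ = -110/√28884 ≈ -0.6472
θ ≈ 130.3°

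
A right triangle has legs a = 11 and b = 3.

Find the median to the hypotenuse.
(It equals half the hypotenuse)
Hypotenuse c = √(11² + 3²) = √130 = 11.4018
Median to hypotenuse = c/2 = 5.701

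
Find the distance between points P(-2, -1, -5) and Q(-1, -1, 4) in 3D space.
d = √[(1)² + (0)² + (9)²] = √82 = 9.055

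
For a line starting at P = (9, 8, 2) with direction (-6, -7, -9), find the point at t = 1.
P(1) = (9 + (-6)(1), 8 + (-7)(1), 2 + (-9)(1)) = (3, 1, -7)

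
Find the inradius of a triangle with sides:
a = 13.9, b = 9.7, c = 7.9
s = (a+b+c)/2 = (13.9+9.7+7.9)/2 = 15.75
Area = √(s(s-a)(s-b)(s-c)) = √(15.75·1.85·6.05·7.85) = 37.1996
r = Area/s = 37.1996/15.75 = 2.362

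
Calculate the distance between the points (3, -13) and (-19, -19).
Using the distance formula: d = sqrt((x₂-x₁)² + (y₂-y₁)²)
dx = (-19) - 3 = -22
dy = (-19) - (-13) = -6
d = sqrt((-22)² + (-6)²) = sqrt(484 + 36) = sqrt(520) = 22.80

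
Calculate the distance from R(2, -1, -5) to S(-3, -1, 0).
d = √[(-5)² + (0)² + (5)²] = √50 = 7.071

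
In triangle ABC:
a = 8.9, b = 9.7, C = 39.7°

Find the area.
Using A = ½ab·sin(C):
A = ½·8.9·9.7·sin(39.7°) = ½·86.33·0.638768 = 27.57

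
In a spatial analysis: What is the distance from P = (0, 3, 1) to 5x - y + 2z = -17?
d = |5(0) + (-1)(3) + 2(1) - (-17)| / √(5² + (-1)² + 2²) = 16/√30 = 2.921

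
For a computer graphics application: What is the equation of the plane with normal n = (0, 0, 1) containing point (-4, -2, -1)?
d = n·P = (0)(-4) + (0)(-2) + (1)(-1) = -1
Plane: z = -1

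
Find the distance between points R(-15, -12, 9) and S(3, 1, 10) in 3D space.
d = √[(18)² + (13)² + (1)²] = √494 = 22.23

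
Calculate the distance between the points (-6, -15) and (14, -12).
Using the distance formula: d = sqrt((x₂-x₁)² + (y₂-y₁)²)
dx = 14 - (-6) = 20
dy = (-12) - (-15) = 3
d = sqrt(20² + 3²) = sqrt(400 + 9) = sqrt(409) = 20.22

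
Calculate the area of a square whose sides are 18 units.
Area = s²
Area = 18²
Area = 324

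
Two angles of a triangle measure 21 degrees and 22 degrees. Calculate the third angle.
Sum of angles in a triangle = 180 degrees
Third angle = 180 - 21 - 22
Third angle = 137 degrees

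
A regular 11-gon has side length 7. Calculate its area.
For a regular 11-gon with side length s = 7:
Apothem a = s / (2*tan(pi/11)) = 7 / (2*tan(pi/11)) ≈ 11.9199
Perimeter P = 11 * 7 = 77
Area = (1/2) * P * a = (1/2) * 77 * 11.9199 = 458.92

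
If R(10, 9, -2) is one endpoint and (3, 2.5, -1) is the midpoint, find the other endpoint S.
S = (2×3 - 10, 2×2.5 - 9, 2×(-1) - (-2)) = (-4, -4, 0)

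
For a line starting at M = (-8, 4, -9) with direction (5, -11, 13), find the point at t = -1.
P(-1) = (-8 + 5(-1), 4 + (-11)(-1), -9 + 13(-1)) = (-13, 15, -22)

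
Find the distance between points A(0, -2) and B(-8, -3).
Using the distance formula: d = sqrt((x₂-x₁)² + (y₂-y₁)²)
dx = (-8) - 0 = -8
dy = (-3) - (-2) = -1
d = sqrt((-8)² + (-1)²) = sqrt(64 + 1) = sqrt(65) = 8.06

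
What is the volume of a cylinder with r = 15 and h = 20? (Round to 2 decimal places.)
Volume = pi * r² * h
Volume = pi * 15² * 20
Volume = pi * 225 * 20
Volume = pi * 4500
Volume = 14137.17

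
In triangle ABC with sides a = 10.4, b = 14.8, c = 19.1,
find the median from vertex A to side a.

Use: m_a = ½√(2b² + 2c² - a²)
m_a = ½√(2·14.8² + 2·19.1² - 10.4²)
m_a = ½√(438.08 + 729.62 - 108.16) = ½√1059.54 = 16.28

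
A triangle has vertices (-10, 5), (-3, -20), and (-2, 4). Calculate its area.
Using the coordinate formula: Area = (1/2)|x₁(y₂-y₃) + x₂(y₃-y₁) + x₃(y₁-y₂)|
Area = (1/2)|(-10)((-20)-4) + (-3)(4-5) + (-2)(5-(-20))|
Area = (1/2)|(-10)*(-24) + (-3)*(-1) + (-2)*25|
Area = (1/2)|240 + 3 + (-50)|
Area = (1/2)*193 = 96.50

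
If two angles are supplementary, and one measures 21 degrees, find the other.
Supplementary angles sum to 180 degrees.
Other angle = 180 - 21
Other angle = 159 degrees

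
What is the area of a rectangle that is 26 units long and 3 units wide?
Area = length * width
Area = 26 * 3
Area = 78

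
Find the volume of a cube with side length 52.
Volume = s³
Volume = 52³
Volume = 140608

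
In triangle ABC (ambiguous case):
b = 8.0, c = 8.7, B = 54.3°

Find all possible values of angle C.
sin(C)/c = sin(B)/b  →  sin(C) = c·sin(B)/b = 8.7·sin(54.3°)/8.0 = 0.883141
C₁ = arcsin(0.883141) = 62.02°,  C₂ = 180° - C₁ = 117.98°
Check C₂: A = 180° - 54.3° - 117.98° = 7.72° > 0 ✓
C = 62.02° or C = 117.98° (two solutions)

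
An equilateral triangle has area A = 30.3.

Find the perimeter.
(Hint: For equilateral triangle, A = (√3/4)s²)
A = (√3/4)s²  →  s² = 4A/√3 = 4·30.3/√3 = 69.9749
s = 8.3651
Perimeter = 3s = 25.1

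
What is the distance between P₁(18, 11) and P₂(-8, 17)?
Using the distance formula: d = sqrt((x₂-x₁)² + (y₂-y₁)²)
dx = (-8) - 18 = -26
dy = 17 - 11 = 6
d = sqrt((-26)² + 6²) = sqrt(676 + 36) = sqrt(712) = 26.68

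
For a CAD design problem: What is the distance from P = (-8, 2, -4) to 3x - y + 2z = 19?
d = |3(-8) + (-1)(2) + 2(-4) - (19)| / √(3² + (-1)² + 2²) = 53/√14 = 14.16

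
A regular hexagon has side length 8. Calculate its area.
For a regular 6-gon with side length s = 8:
Apothem a = s / (2*tan(pi/6)) = 8 / (2*tan(pi/6)) ≈ 6.9282
Perimeter P = 6 * 8 = 48
Area = (1/2) * P * a = (1/2) * 48 * 6.9282 = 166.28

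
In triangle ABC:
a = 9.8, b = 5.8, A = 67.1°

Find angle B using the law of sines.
sin(B)/b = sin(A)/a
sin(B) = b·sin(A)/a = 5.8·sin(67.1°)/9.8 = 0.545191
B = arcsin(0.545191) = 33.04°  (b ≤ a, so B ≤ A and the acute solution is unique)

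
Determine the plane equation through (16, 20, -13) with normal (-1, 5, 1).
d = n·P = (-1)(16) + (5)(20) + (1)(-13) = 71
Plane: -x + 5y + z = 71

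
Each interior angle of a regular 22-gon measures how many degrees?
Interior angle of a regular n-gon = (n-2)*180/n
Interior angle = (22-2)*180/22
Interior angle = 20*180/22
Interior angle = 3600/22
Interior angle = 163.64 degrees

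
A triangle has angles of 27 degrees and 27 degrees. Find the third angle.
Sum of angles in a triangle = 180 degrees
Third angle = 180 - 27 - 27
Third angle = 126 degrees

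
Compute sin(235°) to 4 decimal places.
sin(235 degrees) = -0.8192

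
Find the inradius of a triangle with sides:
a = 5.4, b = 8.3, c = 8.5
s = (a+b+c)/2 = (5.4+8.3+8.5)/2 = 11.1
Area = √(s(s-a)(s-b)(s-c)) = √(11.1·5.7·2.8·2.6) = 21.4617
r = Area/s = 21.4617/11.1 = 1.933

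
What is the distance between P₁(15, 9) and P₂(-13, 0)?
Using the distance formula: d = sqrt((x₂-x₁)² + (y₂-y₁)²)
dx = (-13) - 15 = -28
dy = 0 - 9 = -9
d = sqrt((-28)² + (-9)²) = sqrt(784 + 81) = sqrt(865) = 29.41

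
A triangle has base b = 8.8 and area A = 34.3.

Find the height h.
A = ½bh  →  h = 2A/b
h = 2·34.3/8.8 = 7.795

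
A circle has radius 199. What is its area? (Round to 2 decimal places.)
Area = pi * r²
Area = pi * 199²
Area = pi * 39601
Area = 124410.21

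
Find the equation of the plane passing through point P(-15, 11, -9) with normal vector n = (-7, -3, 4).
d = n·P = (-7)(-15) + (-3)(11) + (4)(-9) = 36
Plane: -7x - 3y + 4z = 36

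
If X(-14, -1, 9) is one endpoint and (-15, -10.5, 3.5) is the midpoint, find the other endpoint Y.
Y = (2×(-15) - (-14), 2×(-10.5) - (-1), 2×3.5 - 9) = (-16, -20, -2)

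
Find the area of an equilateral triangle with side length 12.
Area = (sqrt(3)/4) * s²
Area = (sqrt(3)/4) * 12²
Area = (sqrt(3)/4) * 144
Area = 62.35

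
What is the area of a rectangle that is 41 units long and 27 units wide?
Area = length * width
Area = 41 * 27
Area = 1107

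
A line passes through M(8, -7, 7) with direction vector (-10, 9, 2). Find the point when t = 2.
P(2) = (8 + (-10)(2), -7 + 9(2), 7 + 2(2)) = (-12, 11, 11)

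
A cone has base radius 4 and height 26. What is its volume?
Volume = (1/3) * pi * r² * h
Volume = (1/3) * pi * 4² * 26
Volume = (1/3) * pi * 16 * 26
Volume = (1/3) * pi * 416
Volume = 435.63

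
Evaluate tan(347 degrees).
tan(347 degrees) = -0.2309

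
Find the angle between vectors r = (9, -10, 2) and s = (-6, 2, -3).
r·s = -80, |r|² = 185, |s|² = 49
cos θ = -80/√9065 ≈ -0.8402
θ ≈ 147.2°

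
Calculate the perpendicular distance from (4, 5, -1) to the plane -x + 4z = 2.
d = |(-1)(4) + 0(5) + 4(-1) - (2)| / √((-1)² + 0² + 4²) = 10/√17 = 2.425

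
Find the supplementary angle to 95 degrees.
Supplementary angles sum to 180 degrees.
Other angle = 180 - 95
Other angle = 85 degrees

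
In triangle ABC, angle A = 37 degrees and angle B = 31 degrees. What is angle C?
Sum of angles in a triangle = 180 degrees
Third angle = 180 - 37 - 31
Third angle = 112 degrees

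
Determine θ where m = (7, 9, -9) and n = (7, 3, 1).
m·n = 67, |m|² = 211, |n|² = 59
cos θ = 67/√12449 ≈ 0.6005
θ ≈ 53.09°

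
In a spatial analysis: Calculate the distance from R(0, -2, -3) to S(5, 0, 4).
d = √[(5)² + (2)² + (7)²] = √78 = 8.832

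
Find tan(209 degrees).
tan(209 degrees) = 0.5543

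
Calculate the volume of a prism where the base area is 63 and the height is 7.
Volume = base area * height
Volume = 63 * 7
Volume = 441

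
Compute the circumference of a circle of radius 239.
Circumference = 2 * pi * r
Circumference = 2 * pi * 239
Circumference = 1501.68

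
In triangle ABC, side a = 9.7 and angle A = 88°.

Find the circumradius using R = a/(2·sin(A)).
R = a/(2·sin(A)) = 9.7/(2·sin(88°))
R = 9.7/(2·0.999391) = 9.7/1.998782 = 4.853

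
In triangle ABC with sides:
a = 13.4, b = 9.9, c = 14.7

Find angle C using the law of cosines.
cos(C) = (a² + b² - c²)/(2ab)
cos(C) = (13.4² + 9.9² - 14.7²)/(2·13.4·9.9) = 61.48/265.32 = 0.231720
C = arccos(0.231720) = 76.6°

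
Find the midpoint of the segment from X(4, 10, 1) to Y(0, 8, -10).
Midpoint = ((4+0)/2, (10+8)/2, (1-10)/2) = (2, 9, -4.5)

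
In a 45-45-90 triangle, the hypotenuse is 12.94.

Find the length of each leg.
In a 45-45-90 triangle, hypotenuse = leg·√2  →  leg = hypotenuse/√2
leg = 12.94/√2 = 9.15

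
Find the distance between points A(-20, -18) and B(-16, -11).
Using the distance formula: d = sqrt((x₂-x₁)² + (y₂-y₁)²)
dx = (-16) - (-20) = 4
dy = (-11) - (-18) = 7
d = sqrt(4² + 7²) = sqrt(16 + 49) = sqrt(65) = 8.06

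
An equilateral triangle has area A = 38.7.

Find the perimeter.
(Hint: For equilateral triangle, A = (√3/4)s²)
A = (√3/4)s²  →  s² = 4A/√3 = 4·38.7/√3 = 89.3738
s = 9.45377
Perimeter = 3s = 28.36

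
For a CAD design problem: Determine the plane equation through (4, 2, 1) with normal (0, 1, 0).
d = n·P = (0)(4) + (1)(2) + (0)(1) = 2
Plane: y = 2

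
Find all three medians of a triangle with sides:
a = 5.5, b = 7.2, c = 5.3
Using m_x = ½√(2y² + 2z² - x²):
m_a = ½√(2·7.2² + 2·5.3² - 5.5²) = ½√129.61 = 5.692
m_b = ½√(2·5.5² + 2·5.3² - 7.2²) = ½√64.84 = 4.026
m_c = ½√(2·5.5² + 2·7.2² - 5.3²) = ½√136.09 = 5.833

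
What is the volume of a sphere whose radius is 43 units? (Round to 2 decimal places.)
Volume = (4/3) * pi * r³
Volume = (4/3) * pi * 43³
Volume = (4/3) * pi * 79507
Volume = 333038.14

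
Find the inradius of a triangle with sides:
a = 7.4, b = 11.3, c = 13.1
s = (a+b+c)/2 = (7.4+11.3+13.1)/2 = 15.9
Area = √(s(s-a)(s-b)(s-c)) = √(15.9·8.5·4.6·2.8) = 41.7221
r = Area/s = 41.7221/15.9 = 2.624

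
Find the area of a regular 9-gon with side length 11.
For a regular 9-gon with side length s = 11:
Apothem a = s / (2*tan(pi/9)) = 11 / (2*tan(pi/9)) ≈ 15.1111
Perimeter P = 9 * 11 = 99
Area = (1/2) * P * a = (1/2) * 99 * 15.1111 = 748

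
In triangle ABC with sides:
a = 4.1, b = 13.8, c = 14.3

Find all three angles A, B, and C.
By the law of cosines:
cos(A) = (b² + c² - a²)/(2bc) = 0.958042  →  A = 16.66°
cos(B) = (a² + c² - b²)/(2ac) = 0.263176  →  B = 74.74°
cos(C) = (a² + b² - c²)/(2ab) = 0.024390  →  C = 88.6°
Check: A + B + C = 180.0° ✓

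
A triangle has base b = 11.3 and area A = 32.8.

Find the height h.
A = ½bh  →  h = 2A/b
h = 2·32.8/11.3 = 5.805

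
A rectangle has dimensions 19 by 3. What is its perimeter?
Perimeter = 2 * (length + width)
Perimeter = 2 * (19 + 3)
Perimeter = 2 * 22
Perimeter = 44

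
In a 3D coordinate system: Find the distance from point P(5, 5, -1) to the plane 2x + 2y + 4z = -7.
d = |2(5) + 2(5) + 4(-1) - (-7)| / √(2² + 2² + 4²) = 23/√24 = 4.695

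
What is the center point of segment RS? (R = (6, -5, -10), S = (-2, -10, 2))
Midpoint = ((6-2)/2, (-5-10)/2, (-10+2)/2) = (2, -7.5, -4)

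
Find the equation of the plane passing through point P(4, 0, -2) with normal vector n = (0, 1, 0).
d = n·P = (0)(4) + (1)(0) + (0)(-2) = 0
Plane: y = 0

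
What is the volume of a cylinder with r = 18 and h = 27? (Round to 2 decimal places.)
Volume = pi * r² * h
Volume = pi * 18² * 27
Volume = pi * 324 * 27
Volume = pi * 8748
Volume = 27482.65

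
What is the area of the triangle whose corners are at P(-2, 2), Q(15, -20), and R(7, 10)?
Using the coordinate formula: Area = (1/2)|x₁(y₂-y₃) + x₂(y₃-y₁) + x₃(y₁-y₂)|
Area = (1/2)|(-2)((-20)-10) + 15(10-2) + 7(2-(-20))|
Area = (1/2)|(-2)*(-30) + 15*8 + 7*22|
Area = (1/2)|60 + 120 + 154|
Area = (1/2)*334 = 167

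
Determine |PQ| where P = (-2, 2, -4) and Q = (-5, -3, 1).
d = √[(-3)² + (-5)² + (5)²] = √59 = 7.681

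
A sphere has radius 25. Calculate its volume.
Volume = (4/3) * pi * r³
Volume = (4/3) * pi * 25³
Volume = (4/3) * pi * 15625
Volume = 65449.85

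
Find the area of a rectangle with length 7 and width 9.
Area = length * width
Area = 7 * 9
Area = 63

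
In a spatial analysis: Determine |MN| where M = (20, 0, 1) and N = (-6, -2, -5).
d = √[(-26)² + (-2)² + (-6)²] = √716 = 26.76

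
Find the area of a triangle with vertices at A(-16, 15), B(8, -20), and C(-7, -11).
Using the coordinate formula: Area = (1/2)|x₁(y₂-y₃) + x₂(y₃-y₁) + x₃(y₁-y₂)|
Area = (1/2)|(-16)((-20)-(-11)) + 8((-11)-15) + (-7)(15-(-20))|
Area = (1/2)|(-16)*(-9) + 8*(-26) + (-7)*35|
Area = (1/2)|144 + (-208) + (-245)|
Area = (1/2)*309 = 154.50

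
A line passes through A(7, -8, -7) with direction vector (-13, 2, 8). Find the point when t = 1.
P(1) = (7 + (-13)(1), -8 + 2(1), -7 + 8(1)) = (-6, -6, 1)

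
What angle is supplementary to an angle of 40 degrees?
Supplementary angles sum to 180 degrees.
Other angle = 180 - 40
Other angle = 140 degrees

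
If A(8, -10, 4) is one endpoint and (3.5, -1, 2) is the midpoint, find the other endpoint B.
B = (2×3.5 - 8, 2×(-1) - (-10), 2×2 - 4) = (-1, 8, 0)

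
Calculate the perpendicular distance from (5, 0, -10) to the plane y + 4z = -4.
d = |0(5) + 1(0) + 4(-10) - (-4)| / √(0² + 1² + 4²) = 36/√17 = 8.731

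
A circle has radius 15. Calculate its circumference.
Circumference = 2 * pi * r
Circumference = 2 * pi * 15
Circumference = 94.25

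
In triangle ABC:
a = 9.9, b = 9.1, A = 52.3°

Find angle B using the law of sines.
sin(B)/b = sin(A)/a
sin(B) = b·sin(A)/a = 9.1·sin(52.3°)/9.9 = 0.727286
B = arcsin(0.727286) = 46.66°  (b ≤ a, so B ≤ A and the acute solution is unique)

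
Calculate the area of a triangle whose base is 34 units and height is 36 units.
Area = (1/2) * base * height
Area = (1/2) * 34 * 36
Area = 612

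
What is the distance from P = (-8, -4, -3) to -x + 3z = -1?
d = |(-1)(-8) + 0(-4) + 3(-3) - (-1)| / √((-1)² + 0² + 3²) = 0/√10 = 0.0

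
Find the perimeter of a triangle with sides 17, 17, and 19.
Perimeter = sum of all sides
Perimeter = 17 + 17 + 19
Perimeter = 53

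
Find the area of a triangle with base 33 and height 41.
Area = (1/2) * base * height
Area = (1/2) * 33 * 41
Area = 676.50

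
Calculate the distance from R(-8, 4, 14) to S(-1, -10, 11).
d = √[(7)² + (-14)² + (-3)²] = √254 = 15.94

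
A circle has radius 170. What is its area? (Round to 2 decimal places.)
Area = pi * r²
Area = pi * 170²
Area = pi * 28900
Area = 90792.03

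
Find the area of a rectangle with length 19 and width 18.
Area = length * width
Area = 19 * 18
Area = 342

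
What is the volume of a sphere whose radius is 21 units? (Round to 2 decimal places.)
Volume = (4/3) * pi * r³
Volume = (4/3) * pi * 21³
Volume = (4/3) * pi * 9261
Volume = 38792.39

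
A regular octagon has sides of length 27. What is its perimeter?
Perimeter = number of sides * side length
Perimeter = 8 * 27
Perimeter = 216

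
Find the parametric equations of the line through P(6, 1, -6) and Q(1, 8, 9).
Direction vector d = Q - P = (-5, 7, 15)
x = 6 - 5t, y = 1 + 7t, z = -6 + 15t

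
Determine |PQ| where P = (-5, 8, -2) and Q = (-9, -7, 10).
d = √[(-4)² + (-15)² + (12)²] = √385 = 19.62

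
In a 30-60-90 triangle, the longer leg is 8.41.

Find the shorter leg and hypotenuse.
In a 30-60-90 triangle, sides are in ratio 1 : √3 : 2.
Long leg = short leg·√3  →  short leg = 8.41/√3 = 4.856
Hypotenuse = 2·(short leg) = 2·8.41/√3 = 9.711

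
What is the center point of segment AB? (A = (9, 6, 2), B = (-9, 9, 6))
Midpoint = ((9-9)/2, (6+9)/2, (2+6)/2) = (0, 7.5, 4)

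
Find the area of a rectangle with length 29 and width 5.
Area = length * width
Area = 29 * 5
Area = 145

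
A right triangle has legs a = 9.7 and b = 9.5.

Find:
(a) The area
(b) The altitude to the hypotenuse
(a) Area = ½ab = ½·9.7·9.5 = 46.075
(b) Hypotenuse c = √(9.7² + 9.5²) = √184.34 = 13.5772
    Area = ½·c·h_c  →  h_c = 2·Area/c = 2·46.075/13.5772 = 6.787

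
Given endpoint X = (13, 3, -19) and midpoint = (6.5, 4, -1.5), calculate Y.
Y = (2×6.5 - 13, 2×4 - 3, 2×(-1.5) - (-19)) = (0, 5, 16)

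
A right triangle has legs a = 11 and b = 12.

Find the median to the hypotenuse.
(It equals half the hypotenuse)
Hypotenuse c = √(11² + 12²) = √265 = 16.2788
Median to hypotenuse = c/2 = 8.139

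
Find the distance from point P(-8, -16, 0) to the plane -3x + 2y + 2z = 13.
d = |(-3)(-8) + 2(-16) + 2(0) - (13)| / √((-3)² + 2² + 2²) = 21/√17 = 5.093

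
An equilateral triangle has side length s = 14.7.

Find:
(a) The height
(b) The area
(a) Height h = s·√3/2 = 14.7·√3/2 = 12.73
(b) Area = (√3/4)·s² = (√3/4)·14.7² = (√3/4)·216.09 = 93.57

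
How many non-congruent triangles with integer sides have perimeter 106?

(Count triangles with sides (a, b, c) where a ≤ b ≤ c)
With a ≤ b ≤ c and a + b + c = 106, the triangle inequality a + b > c gives c < 106/2, so c ≤ 52.
Iterate a from 1 to ⌊p/3⌋ = 35; for each a, b ranges from a to ⌊(p−a)/2⌋ with c = p − a − b, keeping only c ≥ b.
Triples: (2, 52, 52), (3, 51, 52), (4, 50, 52), …
Count = 234 triangles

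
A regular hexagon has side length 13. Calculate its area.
For a regular 6-gon with side length s = 13:
Apothem a = s / (2*tan(pi/6)) = 13 / (2*tan(pi/6)) ≈ 11.2583
Perimeter P = 6 * 13 = 78
Area = (1/2) * P * a = (1/2) * 78 * 11.2583 = 439.07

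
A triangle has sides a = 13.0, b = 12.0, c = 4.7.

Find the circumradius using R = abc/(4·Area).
s = (a+b+c)/2 = 14.85
Area = √(s(s-a)(s-b)(s-c)) = √(14.85·1.85·2.85·10.15) = 28.1906
R = abc/(4·Area) = (13.0·12.0·4.7)/(4·28.1906) = 733.2/112.7624 = 6.502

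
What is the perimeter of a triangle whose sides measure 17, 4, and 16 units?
Perimeter = sum of all sides
Perimeter = 17 + 4 + 16
Perimeter = 37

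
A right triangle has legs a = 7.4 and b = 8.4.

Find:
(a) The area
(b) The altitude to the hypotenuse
(a) Area = ½ab = ½·7.4·8.4 = 31.08
(b) Hypotenuse c = √(7.4² + 8.4²) = √125.32 = 11.1946
    Area = ½·c·h_c  →  h_c = 2·Area/c = 2·31.08/11.1946 = 5.553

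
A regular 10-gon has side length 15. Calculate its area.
For a regular 10-gon with side length s = 15:
Apothem a = s / (2*tan(pi/10)) = 15 / (2*tan(pi/10)) ≈ 23.08263
Perimeter P = 10 * 15 = 150
Area = (1/2) * P * a = (1/2) * 150 * 23.08263 = 1731.20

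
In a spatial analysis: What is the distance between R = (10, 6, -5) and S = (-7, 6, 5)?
d = √[(-17)² + (0)² + (10)²] = √389 = 19.72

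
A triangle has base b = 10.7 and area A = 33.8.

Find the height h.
A = ½bh  →  h = 2A/b
h = 2·33.8/10.7 = 6.318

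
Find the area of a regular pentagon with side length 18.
For a regular 5-gon with side length s = 18:
Apothem a = s / (2*tan(pi/5)) = 18 / (2*tan(pi/5)) ≈ 12.3874
Perimeter P = 5 * 18 = 90
Area = (1/2) * P * a = (1/2) * 90 * 12.3874 = 557.43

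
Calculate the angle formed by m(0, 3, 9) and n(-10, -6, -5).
m·n = -63, |m|² = 90, |n|² = 161
cos θ = -63/√14490 ≈ -0.5234
θ ≈ 121.6°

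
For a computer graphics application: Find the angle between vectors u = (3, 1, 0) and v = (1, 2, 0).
u·v = 5, |u|² = 10, |v|² = 5
cos θ = 5/√50 ≈ 0.7071
θ ≈ 45.0°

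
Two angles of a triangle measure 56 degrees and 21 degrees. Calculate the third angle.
Sum of angles in a triangle = 180 degrees
Third angle = 180 - 56 - 21
Third angle = 103 degrees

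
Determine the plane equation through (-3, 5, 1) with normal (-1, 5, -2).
d = n·P = (-1)(-3) + (5)(5) + (-2)(1) = 26
Plane: -x + 5y - 2z = 26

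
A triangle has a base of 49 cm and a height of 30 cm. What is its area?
Area = (1/2) * base * height
Area = (1/2) * 49 * 30
Area = 735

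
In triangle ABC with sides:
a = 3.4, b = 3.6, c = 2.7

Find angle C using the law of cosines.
cos(C) = (a² + b² - c²)/(2ab)
cos(C) = (3.4² + 3.6² - 2.7²)/(2·3.4·3.6) = 17.23/24.48 = 0.703840
C = arccos(0.703840) = 45.26°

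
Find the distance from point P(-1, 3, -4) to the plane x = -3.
d = |1(-1) + 0(3) + 0(-4) - (-3)| / √(1² + 0² + 0²) = 2/√1 = 2.0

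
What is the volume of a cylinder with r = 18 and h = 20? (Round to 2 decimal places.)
Volume = pi * r² * h
Volume = pi * 18² * 20
Volume = pi * 324 * 20
Volume = pi * 6480
Volume = 20357.52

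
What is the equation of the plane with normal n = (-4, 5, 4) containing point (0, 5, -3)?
d = n·P = (-4)(0) + (5)(5) + (4)(-3) = 13
Plane: -4x + 5y + 4z = 13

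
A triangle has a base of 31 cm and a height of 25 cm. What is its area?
Area = (1/2) * base * height
Area = (1/2) * 31 * 25
Area = 387.50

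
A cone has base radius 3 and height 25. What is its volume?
Volume = (1/3) * pi * r² * h
Volume = (1/3) * pi * 3² * 25
Volume = (1/3) * pi * 9 * 25
Volume = (1/3) * pi * 225
Volume = 235.62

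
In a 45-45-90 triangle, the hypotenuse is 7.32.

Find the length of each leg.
In a 45-45-90 triangle, hypotenuse = leg·√2  →  leg = hypotenuse/√2
leg = 7.32/√2 = 5.176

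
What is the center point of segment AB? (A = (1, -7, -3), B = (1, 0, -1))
Midpoint = ((1+1)/2, (-7+0)/2, (-3-1)/2) = (1, -3.5, -2)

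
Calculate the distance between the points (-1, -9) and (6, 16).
Using the distance formula: d = sqrt((x₂-x₁)² + (y₂-y₁)²)
dx = 6 - (-1) = 7
dy = 16 - (-9) = 25
d = sqrt(7² + 25²) = sqrt(49 + 625) = sqrt(674) = 25.96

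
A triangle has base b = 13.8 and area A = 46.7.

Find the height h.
A = ½bh  →  h = 2A/b
h = 2·46.7/13.8 = 6.768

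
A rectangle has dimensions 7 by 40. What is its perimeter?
Perimeter = 2 * (length + width)
Perimeter = 2 * (7 + 40)
Perimeter = 2 * 47
Perimeter = 94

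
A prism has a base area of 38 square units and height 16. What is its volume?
Volume = base area * height
Volume = 38 * 16
Volume = 608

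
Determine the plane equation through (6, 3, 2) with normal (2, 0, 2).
d = n·P = (2)(6) + (0)(3) + (2)(2) = 16
Plane: 2x + 2z = 16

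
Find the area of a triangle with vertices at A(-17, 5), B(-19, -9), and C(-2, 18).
Using the coordinate formula: Area = (1/2)|x₁(y₂-y₃) + x₂(y₃-y₁) + x₃(y₁-y₂)|
Area = (1/2)|(-17)((-9)-18) + (-19)(18-5) + (-2)(5-(-9))|
Area = (1/2)|(-17)*(-27) + (-19)*13 + (-2)*14|
Area = (1/2)|459 + (-247) + (-28)|
Area = (1/2)*184 = 92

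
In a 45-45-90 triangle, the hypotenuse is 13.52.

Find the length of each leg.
In a 45-45-90 triangle, hypotenuse = leg·√2  →  leg = hypotenuse/√2
leg = 13.52/√2 = 9.56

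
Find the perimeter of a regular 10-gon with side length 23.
Perimeter = number of sides * side length
Perimeter = 10 * 23
Perimeter = 230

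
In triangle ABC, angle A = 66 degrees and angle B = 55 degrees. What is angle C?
Sum of angles in a triangle = 180 degrees
Third angle = 180 - 66 - 55
Third angle = 59 degrees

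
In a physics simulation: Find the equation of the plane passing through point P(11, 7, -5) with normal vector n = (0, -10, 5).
d = n·P = (0)(11) + (-10)(7) + (5)(-5) = -95
Plane: -10y + 5z = -95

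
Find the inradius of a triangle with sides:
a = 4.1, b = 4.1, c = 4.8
s = (a+b+c)/2 = (4.1+4.1+4.8)/2 = 6.5
Area = √(s(s-a)(s-b)(s-c)) = √(6.5·2.4·2.4·1.7) = 7.97797
r = Area/s = 7.97797/6.5 = 1.227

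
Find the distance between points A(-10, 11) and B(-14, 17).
Using the distance formula: d = sqrt((x₂-x₁)² + (y₂-y₁)²)
dx = (-14) - (-10) = -4
dy = 17 - 11 = 6
d = sqrt((-4)² + 6²) = sqrt(16 + 36) = sqrt(52) = 7.21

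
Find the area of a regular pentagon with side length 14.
For a regular 5-gon with side length s = 14:
Apothem a = s / (2*tan(pi/5)) = 14 / (2*tan(pi/5)) ≈ 9.6347
Perimeter P = 5 * 14 = 70
Area = (1/2) * P * a = (1/2) * 70 * 9.6347 = 337.21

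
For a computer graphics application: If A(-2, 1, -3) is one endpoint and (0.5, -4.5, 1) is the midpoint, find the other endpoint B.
B = (2×0.5 - (-2), 2×(-4.5) - 1, 2×1 - (-3)) = (3, -10, 5)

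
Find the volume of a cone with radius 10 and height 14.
Volume = (1/3) * pi * r² * h
Volume = (1/3) * pi * 10² * 14
Volume = (1/3) * pi * 100 * 14
Volume = (1/3) * pi * 1400
Volume = 1466.08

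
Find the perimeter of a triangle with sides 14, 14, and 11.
Perimeter = sum of all sides
Perimeter = 14 + 14 + 11
Perimeter = 39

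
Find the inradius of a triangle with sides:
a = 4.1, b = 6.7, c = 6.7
s = (a+b+c)/2 = (4.1+6.7+6.7)/2 = 8.75
Area = √(s(s-a)(s-b)(s-c)) = √(8.75·4.65·2.05·2.05) = 13.0763
r = Area/s = 13.0763/8.75 = 1.494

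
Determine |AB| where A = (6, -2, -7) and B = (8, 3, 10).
d = √[(2)² + (5)² + (17)²] = √318 = 17.83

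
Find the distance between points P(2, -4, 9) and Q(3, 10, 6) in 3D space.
d = √[(1)² + (14)² + (-3)²] = √206 = 14.35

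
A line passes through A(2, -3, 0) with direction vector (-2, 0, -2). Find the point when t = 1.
P(1) = (2 + (-2)(1), -3 + 0(1), 0 + (-2)(1)) = (0, -3, -2)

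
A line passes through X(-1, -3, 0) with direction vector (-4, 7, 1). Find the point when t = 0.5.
P(0.5) = (-1 + (-4)(0.5), -3 + 7(0.5), 0 + 1(0.5)) = (-3, 0.5, 0.5)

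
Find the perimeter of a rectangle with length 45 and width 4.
Perimeter = 2 * (length + width)
Perimeter = 2 * (45 + 4)
Perimeter = 2 * 49
Perimeter = 98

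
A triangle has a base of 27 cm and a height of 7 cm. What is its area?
Area = (1/2) * base * height
Area = (1/2) * 27 * 7
Area = 94.50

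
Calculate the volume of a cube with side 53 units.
Volume = s³
Volume = 53³
Volume = 148877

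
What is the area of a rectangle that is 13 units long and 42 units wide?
Area = length * width
Area = 13 * 42
Area = 546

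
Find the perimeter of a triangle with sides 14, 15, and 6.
Perimeter = sum of all sides
Perimeter = 14 + 15 + 6
Perimeter = 35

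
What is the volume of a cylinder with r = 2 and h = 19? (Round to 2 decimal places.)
Volume = pi * r² * h
Volume = pi * 2² * 19
Volume = pi * 4 * 19
Volume = pi * 76
Volume = 238.76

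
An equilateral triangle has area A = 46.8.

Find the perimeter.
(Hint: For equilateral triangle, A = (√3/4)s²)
A = (√3/4)s²  →  s² = 4A/√3 = 4·46.8/√3 = 108.08
s = 10.3962
Perimeter = 3s = 31.19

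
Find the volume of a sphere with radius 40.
Volume = (4/3) * pi * r³
Volume = (4/3) * pi * 40³
Volume = (4/3) * pi * 64000
Volume = 268082.57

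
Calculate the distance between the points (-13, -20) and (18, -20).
Using the distance formula: d = sqrt((x₂-x₁)² + (y₂-y₁)²)
dx = 18 - (-13) = 31
dy = (-20) - (-20) = 0
d = sqrt(31² + 0²) = sqrt(961 + 0) = sqrt(961) = 31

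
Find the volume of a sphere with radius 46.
Volume = (4/3) * pi * r³
Volume = (4/3) * pi * 46³
Volume = (4/3) * pi * 97336
Volume = 407720.08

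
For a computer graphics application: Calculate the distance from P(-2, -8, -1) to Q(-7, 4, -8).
d = √[(-5)² + (12)² + (-7)²] = √218 = 14.76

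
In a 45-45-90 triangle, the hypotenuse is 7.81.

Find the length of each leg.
In a 45-45-90 triangle, hypotenuse = leg·√2  →  leg = hypotenuse/√2
leg = 7.81/√2 = 5.523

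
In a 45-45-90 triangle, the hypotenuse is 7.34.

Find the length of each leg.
In a 45-45-90 triangle, hypotenuse = leg·√2  →  leg = hypotenuse/√2
leg = 7.34/√2 = 5.19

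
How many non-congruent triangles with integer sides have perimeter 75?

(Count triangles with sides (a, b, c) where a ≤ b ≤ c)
With a ≤ b ≤ c and a + b + c = 75, the triangle inequality a + b > c gives c < 75/2, so c ≤ 37.
Iterate a from 1 to ⌊p/3⌋ = 25; for each a, b ranges from a to ⌊(p−a)/2⌋ with c = p − a − b, keeping only c ≥ b.
Triples: (1, 37, 37), (2, 36, 37), (3, 35, 37), …
Count = 127 triangles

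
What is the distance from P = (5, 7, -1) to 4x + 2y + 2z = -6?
d = |4(5) + 2(7) + 2(-1) - (-6)| / √(4² + 2² + 2²) = 38/√24 = 7.757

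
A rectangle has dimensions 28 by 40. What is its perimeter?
Perimeter = 2 * (length + width)
Perimeter = 2 * (28 + 40)
Perimeter = 2 * 68
Perimeter = 136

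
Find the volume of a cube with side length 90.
Volume = s³
Volume = 90³
Volume = 729000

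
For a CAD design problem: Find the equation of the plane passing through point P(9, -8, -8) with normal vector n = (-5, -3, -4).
d = n·P = (-5)(9) + (-3)(-8) + (-4)(-8) = 11
Plane: -5x - 3y - 4z = 11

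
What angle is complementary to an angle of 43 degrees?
Complementary angles sum to 90 degrees.
Other angle = 90 - 43
Other angle = 47 degrees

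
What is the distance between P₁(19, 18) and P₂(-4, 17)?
Using the distance formula: d = sqrt((x₂-x₁)² + (y₂-y₁)²)
dx = (-4) - 19 = -23
dy = 17 - 18 = -1
d = sqrt((-23)² + (-1)²) = sqrt(529 + 1) = sqrt(530) = 23.02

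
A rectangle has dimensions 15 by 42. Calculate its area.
Area = length * width
Area = 15 * 42
Area = 630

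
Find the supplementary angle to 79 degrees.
Supplementary angles sum to 180 degrees.
Other angle = 180 - 79
Other angle = 101 degrees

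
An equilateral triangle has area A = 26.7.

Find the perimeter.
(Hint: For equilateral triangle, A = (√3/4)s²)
A = (√3/4)s²  →  s² = 4A/√3 = 4·26.7/√3 = 61.661
s = 7.85245
Perimeter = 3s = 23.56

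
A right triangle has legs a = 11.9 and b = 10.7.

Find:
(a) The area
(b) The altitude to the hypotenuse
(a) Area = ½ab = ½·11.9·10.7 = 63.665
(b) Hypotenuse c = √(11.9² + 10.7²) = √256.1 = 16.0031
    Area = ½·c·h_c  →  h_c = 2·Area/c = 2·63.665/16.0031 = 7.957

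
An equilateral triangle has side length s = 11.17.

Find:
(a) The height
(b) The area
(a) Height h = s·√3/2 = 11.17·√3/2 = 9.674
(b) Area = (√3/4)·s² = (√3/4)·11.17² = (√3/4)·124.769 = 54.03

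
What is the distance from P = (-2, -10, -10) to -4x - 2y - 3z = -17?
d = |(-4)(-2) + (-2)(-10) + (-3)(-10) - (-17)| / √((-4)² + (-2)² + (-3)²) = 75/√29 = 13.93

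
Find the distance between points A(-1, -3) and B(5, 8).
Using the distance formula: d = sqrt((x₂-x₁)² + (y₂-y₁)²)
dx = 5 - (-1) = 6
dy = 8 - (-3) = 11
d = sqrt(6² + 11²) = sqrt(36 + 121) = sqrt(157) = 12.53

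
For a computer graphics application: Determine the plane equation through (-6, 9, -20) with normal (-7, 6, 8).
d = n·P = (-7)(-6) + (6)(9) + (8)(-20) = -64
Plane: -7x + 6y + 8z = -64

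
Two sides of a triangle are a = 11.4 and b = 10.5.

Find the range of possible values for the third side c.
By the triangle inequality: |a - b| < c < a + b
|11.4 - 10.5| < c < 11.4 + 10.5
0.9 < c < 21.9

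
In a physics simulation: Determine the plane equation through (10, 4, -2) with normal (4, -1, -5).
d = n·P = (4)(10) + (-1)(4) + (-5)(-2) = 46
Plane: 4x - y - 5z = 46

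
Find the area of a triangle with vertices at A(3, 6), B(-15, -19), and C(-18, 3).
Using the coordinate formula: Area = (1/2)|x₁(y₂-y₃) + x₂(y₃-y₁) + x₃(y₁-y₂)|
Area = (1/2)|3((-19)-3) + (-15)(3-6) + (-18)(6-(-19))|
Area = (1/2)|3*(-22) + (-15)*(-3) + (-18)*25|
Area = (1/2)|(-66) + 45 + (-450)|
Area = (1/2)*471 = 235.50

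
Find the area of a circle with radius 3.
Area = pi * r²
Area = pi * 3²
Area = pi * 9
Area = 28.27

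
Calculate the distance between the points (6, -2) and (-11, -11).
Using the distance formula: d = sqrt((x₂-x₁)² + (y₂-y₁)²)
dx = (-11) - 6 = -17
dy = (-11) - (-2) = -9
d = sqrt((-17)² + (-9)²) = sqrt(289 + 81) = sqrt(370) = 19.24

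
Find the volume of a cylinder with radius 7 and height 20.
Volume = pi * r² * h
Volume = pi * 7² * 20
Volume = pi * 49 * 20
Volume = pi * 980
Volume = 3078.76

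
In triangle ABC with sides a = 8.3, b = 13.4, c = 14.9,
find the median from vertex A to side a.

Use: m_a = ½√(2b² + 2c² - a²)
m_a = ½√(2·13.4² + 2·14.9² - 8.3²)
m_a = ½√(359.12 + 444.02 - 68.89) = ½√734.25 = 13.55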